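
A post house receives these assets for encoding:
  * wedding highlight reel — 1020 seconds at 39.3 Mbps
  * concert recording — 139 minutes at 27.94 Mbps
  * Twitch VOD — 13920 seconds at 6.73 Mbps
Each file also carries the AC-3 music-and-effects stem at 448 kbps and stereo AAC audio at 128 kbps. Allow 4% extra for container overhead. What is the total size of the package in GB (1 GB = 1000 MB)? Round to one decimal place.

49.4 GB

Audio total: 448 + 128 = 576 kbps = 0.576 Mbps.
wedding highlight reel: 39.876 Mbps × 1020 s × 1.04 = 42300.5 Mb
concert recording: 28.516 Mbps × 8340 s × 1.04 = 247336.4 Mb
Twitch VOD: 7.306 Mbps × 13920 s × 1.04 = 105767.5 Mb
Total: 395404.3 Mb = 49425.5 MB.
= 49.43 GB.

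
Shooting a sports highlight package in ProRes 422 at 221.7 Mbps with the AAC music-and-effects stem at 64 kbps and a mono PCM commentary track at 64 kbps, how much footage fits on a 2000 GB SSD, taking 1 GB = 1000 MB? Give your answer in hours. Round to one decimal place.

Audio total: 64 + 64 = 128 kbps = 0.128 Mbps.
Total bitrate: 221.7 + 0.128 = 221.828 Mbps.
Capacity: 2000 GB = 16,000,000 Mb.
Recording time: 16,000,000 / 221.828 = 72,128 s ≈ 20.0 hours.

20.0 hours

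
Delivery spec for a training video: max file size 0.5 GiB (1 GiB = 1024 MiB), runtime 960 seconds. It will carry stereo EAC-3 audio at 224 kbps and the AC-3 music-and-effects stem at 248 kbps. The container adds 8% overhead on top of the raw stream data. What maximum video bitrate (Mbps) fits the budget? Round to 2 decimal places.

3.67 Mbps

Budget: 0.5 GiB = 4295.0 Mb.
Stream payload after overhead: 4295.0 / 1.08 = 3976.8 Mb.
Total bitrate budget: 3976.8 Mb / 960 s = 4.143 Mbps.
Audio total: 224 + 248 = 472 kbps = 0.472 Mbps.
Video: 4.143 − 0.472 = 3.671 Mbps.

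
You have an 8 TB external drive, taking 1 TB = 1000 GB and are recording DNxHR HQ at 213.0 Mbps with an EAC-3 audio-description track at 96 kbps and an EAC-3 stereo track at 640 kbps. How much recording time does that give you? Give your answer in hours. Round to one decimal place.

Audio total: 96 + 640 = 736 kbps = 0.736 Mbps.
Total bitrate: 213.0 + 0.736 = 213.736 Mbps.
Capacity: 8 TB = 64,000,000 Mb.
Recording time: 64,000,000 / 213.736 = 299,435 s ≈ 83.2 hours.

83.2 hours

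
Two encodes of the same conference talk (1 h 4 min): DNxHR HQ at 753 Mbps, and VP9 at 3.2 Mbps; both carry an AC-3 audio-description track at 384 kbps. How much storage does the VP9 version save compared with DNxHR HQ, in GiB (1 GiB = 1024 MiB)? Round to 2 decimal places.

335.19 GiB

1 h 4 min = 64 min = 3840 s
Audio: 384 kbps = 0.384 Mbps.
DNxHR HQ: 753.384 Mbps × 3840 s = 2892994.6 Mb = 336.789 GiB.
VP9: 3.584 Mbps × 3840 s = 13762.6 Mb = 1.602 GiB.
Saving: 336.789 − 1.602 = 335.187 GiB.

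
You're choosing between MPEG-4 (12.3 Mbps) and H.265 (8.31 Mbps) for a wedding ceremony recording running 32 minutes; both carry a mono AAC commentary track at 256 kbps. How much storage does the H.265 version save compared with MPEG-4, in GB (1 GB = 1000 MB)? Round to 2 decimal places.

32 min = 1920 s
Audio: 256 kbps = 0.256 Mbps.
MPEG-4: 12.556 Mbps × 1920 s = 24107.5 Mb = 3.013 GB.
H.265: 8.566 Mbps × 1920 s = 16446.7 Mb = 2.056 GB.
Saving: 3.013 − 2.056 = 0.958 GB.

0.96 GB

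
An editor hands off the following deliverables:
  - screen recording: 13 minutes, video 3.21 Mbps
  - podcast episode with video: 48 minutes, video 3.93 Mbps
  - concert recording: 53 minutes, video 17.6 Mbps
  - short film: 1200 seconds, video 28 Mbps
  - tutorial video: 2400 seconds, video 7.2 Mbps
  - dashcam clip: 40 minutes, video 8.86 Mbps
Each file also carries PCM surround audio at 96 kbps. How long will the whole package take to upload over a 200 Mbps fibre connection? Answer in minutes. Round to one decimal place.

11.9 minutes

Audio: 96 kbps = 0.096 Mbps.
screen recording: 3.306 Mbps × 780 s = 2578.7 Mb
podcast episode with video: 4.026 Mbps × 2880 s = 11594.9 Mb
concert recording: 17.696 Mbps × 3180 s = 56273.3 Mb
short film: 28.096 Mbps × 1200 s = 33715.2 Mb
tutorial video: 7.296 Mbps × 2400 s = 17510.4 Mb
dashcam clip: 8.956 Mbps × 2400 s = 21494.4 Mb
Total: 143166.8 Mb = 17895.9 MB.
At 200 Mbps: 143166.8 / 200 = 716 s ≈ 11.9 minutes.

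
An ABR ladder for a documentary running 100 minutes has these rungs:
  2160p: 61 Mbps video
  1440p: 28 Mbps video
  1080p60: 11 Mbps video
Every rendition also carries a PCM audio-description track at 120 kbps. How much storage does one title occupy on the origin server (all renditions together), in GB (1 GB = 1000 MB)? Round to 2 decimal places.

75.27 GB

100 min = 6000 s
Audio: 120 kbps = 0.120 Mbps.
Sum of rendition bitrates: (61+0.120) + (28+0.120) + (11+0.120) = 100.360 Mbps.
× 6000 s = 602,160 Mb = 75,270 MB = 75.27 GB.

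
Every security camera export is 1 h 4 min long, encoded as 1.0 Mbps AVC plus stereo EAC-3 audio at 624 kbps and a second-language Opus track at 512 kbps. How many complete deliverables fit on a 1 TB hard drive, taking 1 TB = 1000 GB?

1 h 4 min = 64 min = 3840 s
Audio total: 624 + 512 = 1136 kbps = 1.136 Mbps.
Total bitrate: 2.136 Mbps.
Per item: 2.136 Mbps × 3840 s = 8,202 Mb = 1,025 MB.
Capacity: 1 TB = 8,000,000 Mb; 975.34 items → 975 complete.

975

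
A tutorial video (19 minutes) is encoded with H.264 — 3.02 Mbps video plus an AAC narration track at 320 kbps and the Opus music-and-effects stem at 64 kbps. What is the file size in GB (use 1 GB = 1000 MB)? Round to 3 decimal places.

19 min = 1140 s
Audio total: 320 + 64 = 384 kbps = 0.384 Mbps.
Total bitrate: 3.02 + 0.384 = 3.404 Mbps.
Stream data: 3.404 Mbps × 1140 s = 3880.6 Mb.
3,881 Mb ÷ 8 = 485.1 MB → 0.4851 GB.

0.485 GB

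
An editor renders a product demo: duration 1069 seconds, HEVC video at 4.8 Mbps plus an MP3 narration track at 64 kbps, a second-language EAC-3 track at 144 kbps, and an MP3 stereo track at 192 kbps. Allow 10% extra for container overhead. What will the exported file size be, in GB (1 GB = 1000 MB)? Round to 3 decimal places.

0.764 GB

Audio total: 64 + 144 + 192 = 400 kbps = 0.400 Mbps.
Total bitrate: 4.8 + 0.400 = 5.200 Mbps.
Stream data: 5.200 Mbps × 1069 s = 5558.8 Mb.
With 10% container overhead: ×1.10.
6,115 Mb ÷ 8 = 764.3 MB → 0.7643 GB.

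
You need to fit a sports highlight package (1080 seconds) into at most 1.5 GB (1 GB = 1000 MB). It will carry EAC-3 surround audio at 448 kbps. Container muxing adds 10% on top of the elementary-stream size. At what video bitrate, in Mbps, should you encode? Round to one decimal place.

Budget: 1.5 GB = 12000.0 Mb.
Stream payload after overhead: 12000.0 / 1.10 = 10909.1 Mb.
Total bitrate budget: 10909.1 Mb / 1080 s = 10.101 Mbps.
Audio: 448 kbps = 0.448 Mbps.
Video: 10.101 − 0.448 = 9.653 Mbps.

9.7 Mbps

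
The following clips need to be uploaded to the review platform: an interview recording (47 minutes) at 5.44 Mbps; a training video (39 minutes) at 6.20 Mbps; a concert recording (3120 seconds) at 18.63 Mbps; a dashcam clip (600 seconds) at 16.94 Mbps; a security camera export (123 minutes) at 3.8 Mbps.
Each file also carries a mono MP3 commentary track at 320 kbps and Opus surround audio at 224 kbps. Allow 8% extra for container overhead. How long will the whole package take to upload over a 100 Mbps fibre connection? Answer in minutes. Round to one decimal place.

Audio total: 320 + 224 = 544 kbps = 0.544 Mbps.
interview recording: 5.984 Mbps × 2820 s × 1.08 = 18224.9 Mb
training video: 6.744 Mbps × 2340 s × 1.08 = 17043.4 Mb
concert recording: 19.174 Mbps × 3120 s × 1.08 = 64608.7 Mb
dashcam clip: 17.484 Mbps × 600 s × 1.08 = 11329.6 Mb
security camera export: 4.344 Mbps × 7380 s × 1.08 = 34623.4 Mb
Total: 145830.1 Mb = 18228.8 MB.
At 100 Mbps: 145830.1 / 100 = 1458 s ≈ 24.3 minutes.

24.3 minutes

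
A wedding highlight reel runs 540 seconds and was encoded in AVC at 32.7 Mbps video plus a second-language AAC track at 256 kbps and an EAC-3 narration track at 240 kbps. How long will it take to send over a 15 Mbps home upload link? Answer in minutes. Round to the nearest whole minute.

20 minutes

Audio total: 256 + 240 = 496 kbps = 0.496 Mbps.
Total bitrate: 33.196 Mbps.
File: 33.196 Mbps × 540 s = 17925.8 Mb.
At 15 Mbps: 17925.8 / 15 = 1195.1 s ≈ 19.9 minutes.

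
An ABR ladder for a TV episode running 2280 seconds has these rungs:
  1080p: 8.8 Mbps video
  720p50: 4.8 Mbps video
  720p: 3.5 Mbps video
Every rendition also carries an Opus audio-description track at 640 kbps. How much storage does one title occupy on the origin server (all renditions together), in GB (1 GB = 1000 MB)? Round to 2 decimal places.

Audio: 640 kbps = 0.640 Mbps.
Sum of rendition bitrates: (8.8+0.640) + (4.8+0.640) + (3.5+0.640) = 19.020 Mbps.
× 2280 s = 43,366 Mb = 5,421 MB = 5.421 GB.

5.42 GB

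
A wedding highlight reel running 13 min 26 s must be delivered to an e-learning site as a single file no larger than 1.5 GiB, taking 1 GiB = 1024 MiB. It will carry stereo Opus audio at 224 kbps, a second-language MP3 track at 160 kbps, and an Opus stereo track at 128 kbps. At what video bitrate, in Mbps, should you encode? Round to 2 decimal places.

15.47 Mbps

Budget: 1.5 GiB = 12884.9 Mb.
13 min 26 s = 806 s
Total bitrate budget: 12884.9 Mb / 806 s = 15.986 Mbps.
Audio total: 224 + 160 + 128 = 512 kbps = 0.512 Mbps.
Video: 15.986 − 0.512 = 15.474 Mbps.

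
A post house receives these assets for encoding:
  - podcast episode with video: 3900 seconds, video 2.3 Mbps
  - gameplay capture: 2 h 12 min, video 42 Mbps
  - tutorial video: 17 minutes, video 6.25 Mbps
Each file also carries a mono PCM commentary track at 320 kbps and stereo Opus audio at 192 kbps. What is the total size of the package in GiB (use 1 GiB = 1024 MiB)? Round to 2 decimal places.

Audio total: 320 + 192 = 512 kbps = 0.512 Mbps.
podcast episode with video: 2.812 Mbps × 3900 s = 10966.8 Mb
gameplay capture: 42.512 Mbps × 7920 s = 336695.0 Mb
tutorial video: 6.762 Mbps × 1020 s = 6897.2 Mb
Total: 354559.1 Mb = 44319.9 MB.
= 41.28 GiB.

41.28 GiB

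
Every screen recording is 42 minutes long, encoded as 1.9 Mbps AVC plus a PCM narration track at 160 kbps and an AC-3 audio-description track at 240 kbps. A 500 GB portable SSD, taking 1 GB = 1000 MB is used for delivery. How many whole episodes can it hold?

690

42 min = 2520 s
Audio total: 160 + 240 = 400 kbps = 0.400 Mbps.
Total bitrate: 2.300 Mbps.
Per item: 2.300 Mbps × 2520 s = 5,796 Mb = 724.5 MB.
Capacity: 500 GB = 4,000,000 Mb; 690.13 items → 690 complete.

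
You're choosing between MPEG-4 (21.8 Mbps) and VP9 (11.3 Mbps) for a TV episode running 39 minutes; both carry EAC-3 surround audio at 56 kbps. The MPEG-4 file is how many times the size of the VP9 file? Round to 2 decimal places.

39 min = 2340 s
Audio: 56 kbps = 0.056 Mbps.
MPEG-4: 21.856 Mbps × 2340 s = 51143.0 Mb = 5.954 GiB.
VP9: 11.356 Mbps × 2340 s = 26573.0 Mb = 3.094 GiB.
Ratio: 5.954 / 3.094 = 1.925.

1.92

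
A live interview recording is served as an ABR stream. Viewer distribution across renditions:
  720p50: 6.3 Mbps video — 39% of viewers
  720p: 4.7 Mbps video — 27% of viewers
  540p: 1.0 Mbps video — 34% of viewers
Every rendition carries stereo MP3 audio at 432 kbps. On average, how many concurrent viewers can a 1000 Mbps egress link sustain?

222

Audio: 432 kbps = 0.432 Mbps.
Average per-viewer bitrate: 0.39×6.732 + 0.27×5.132 + 0.34×1.432 = 4.498 Mbps.
1000 Mbps = 1,000 Mbps; 1,000 / 4.498 = 222.32 → 222.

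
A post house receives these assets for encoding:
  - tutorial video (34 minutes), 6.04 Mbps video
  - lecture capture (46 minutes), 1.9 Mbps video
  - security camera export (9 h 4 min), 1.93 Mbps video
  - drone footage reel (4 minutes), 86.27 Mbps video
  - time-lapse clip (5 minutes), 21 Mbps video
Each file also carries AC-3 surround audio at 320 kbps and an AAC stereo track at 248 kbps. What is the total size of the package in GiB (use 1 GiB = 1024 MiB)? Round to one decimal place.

15.0 GiB

Audio total: 320 + 248 = 568 kbps = 0.568 Mbps.
tutorial video: 6.608 Mbps × 2040 s = 13480.3 Mb
lecture capture: 2.468 Mbps × 2760 s = 6811.7 Mb
security camera export: 2.498 Mbps × 32640 s = 81534.7 Mb
drone footage reel: 86.838 Mbps × 240 s = 20841.1 Mb
time-lapse clip: 21.568 Mbps × 300 s = 6470.4 Mb
Total: 129138.2 Mb = 16142.3 MB.
= 15.03 GiB.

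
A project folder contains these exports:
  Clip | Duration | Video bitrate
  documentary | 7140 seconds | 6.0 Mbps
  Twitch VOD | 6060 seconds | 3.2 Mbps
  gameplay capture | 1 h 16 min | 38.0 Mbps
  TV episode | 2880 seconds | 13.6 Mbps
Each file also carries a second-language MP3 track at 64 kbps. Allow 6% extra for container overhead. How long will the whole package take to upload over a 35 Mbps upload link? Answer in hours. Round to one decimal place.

2.3 hours

Audio: 64 kbps = 0.064 Mbps.
documentary: 6.064 Mbps × 7140 s × 1.06 = 45894.8 Mb
Twitch VOD: 3.264 Mbps × 6060 s × 1.06 = 20966.6 Mb
gameplay capture: 38.064 Mbps × 4560 s × 1.06 = 183986.2 Mb
TV episode: 13.664 Mbps × 2880 s × 1.06 = 41713.5 Mb
Total: 292561.0 Mb = 36570.1 MB.
At 35 Mbps: 292561.0 / 35 = 8359 s ≈ 2.32 hours.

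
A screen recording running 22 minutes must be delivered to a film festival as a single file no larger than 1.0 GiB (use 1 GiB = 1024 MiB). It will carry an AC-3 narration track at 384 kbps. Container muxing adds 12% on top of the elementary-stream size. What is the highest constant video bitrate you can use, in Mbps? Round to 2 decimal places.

Budget: 1.0 GiB = 8589.9 Mb.
Stream payload after overhead: 8589.9 / 1.12 = 7669.6 Mb.
22 min = 1320 s
Total bitrate budget: 7669.6 Mb / 1320 s = 5.810 Mbps.
Audio: 384 kbps = 0.384 Mbps.
Video: 5.810 − 0.384 = 5.426 Mbps.

5.43 Mbps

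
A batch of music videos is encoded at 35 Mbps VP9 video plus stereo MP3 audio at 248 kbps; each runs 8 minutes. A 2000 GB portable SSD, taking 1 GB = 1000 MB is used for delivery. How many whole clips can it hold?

945

8 min = 480 s
Audio: 248 kbps = 0.248 Mbps.
Total bitrate: 35.248 Mbps.
Per item: 35.248 Mbps × 480 s = 16,919 Mb = 2,115 MB.
Capacity: 2000 GB = 16,000,000 Mb; 945.68 items → 945 complete.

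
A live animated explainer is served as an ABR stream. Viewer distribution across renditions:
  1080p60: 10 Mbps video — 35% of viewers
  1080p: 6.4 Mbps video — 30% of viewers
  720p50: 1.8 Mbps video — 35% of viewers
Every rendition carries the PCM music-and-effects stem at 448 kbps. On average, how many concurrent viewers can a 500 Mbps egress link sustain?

Audio: 448 kbps = 0.448 Mbps.
Average per-viewer bitrate: 0.35×10.448 + 0.30×6.848 + 0.35×2.248 = 6.498 Mbps.
500 Mbps = 500.0 Mbps; 500.0 / 6.498 = 76.95 → 76.

76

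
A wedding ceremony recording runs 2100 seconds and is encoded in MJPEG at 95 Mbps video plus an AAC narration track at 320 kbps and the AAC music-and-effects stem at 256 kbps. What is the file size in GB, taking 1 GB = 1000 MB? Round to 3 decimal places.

Audio total: 320 + 256 = 576 kbps = 0.576 Mbps.
Total bitrate: 95 + 0.576 = 95.576 Mbps.
Stream data: 95.576 Mbps × 2100 s = 200709.6 Mb.
200,710 Mb ÷ 8 = 25,089 MB → 25.09 GB.

25.089 GB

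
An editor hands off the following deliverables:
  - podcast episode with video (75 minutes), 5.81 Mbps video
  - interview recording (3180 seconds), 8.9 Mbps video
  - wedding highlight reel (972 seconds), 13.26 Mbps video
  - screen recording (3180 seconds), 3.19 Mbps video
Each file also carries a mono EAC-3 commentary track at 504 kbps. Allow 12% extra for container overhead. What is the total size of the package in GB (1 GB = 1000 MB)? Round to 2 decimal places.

11.68 GB

Audio: 504 kbps = 0.504 Mbps.
podcast episode with video: 6.314 Mbps × 4500 s × 1.12 = 31822.6 Mb
interview recording: 9.404 Mbps × 3180 s × 1.12 = 33493.3 Mb
wedding highlight reel: 13.764 Mbps × 972 s × 1.12 = 14984.0 Mb
screen recording: 3.694 Mbps × 3180 s × 1.12 = 13156.6 Mb
Total: 93456.4 Mb = 11682.1 MB.
= 11.68 GB.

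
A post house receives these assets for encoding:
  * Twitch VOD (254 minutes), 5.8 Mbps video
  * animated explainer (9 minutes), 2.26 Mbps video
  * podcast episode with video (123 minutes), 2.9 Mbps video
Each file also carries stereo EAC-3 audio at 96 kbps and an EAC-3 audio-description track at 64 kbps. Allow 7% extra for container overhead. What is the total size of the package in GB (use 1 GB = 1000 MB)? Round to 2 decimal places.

Audio total: 96 + 64 = 160 kbps = 0.160 Mbps.
Twitch VOD: 5.960 Mbps × 15240 s × 1.07 = 97188.5 Mb
animated explainer: 2.420 Mbps × 540 s × 1.07 = 1398.3 Mb
podcast episode with video: 3.060 Mbps × 7380 s × 1.07 = 24163.6 Mb
Total: 122750.4 Mb = 15343.8 MB.
= 15.34 GB.

15.34 GB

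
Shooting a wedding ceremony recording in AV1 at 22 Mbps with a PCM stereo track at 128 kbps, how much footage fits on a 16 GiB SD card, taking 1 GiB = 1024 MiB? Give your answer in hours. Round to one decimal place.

1.7 hours

Audio: 128 kbps = 0.128 Mbps.
Total bitrate: 22 + 0.128 = 22.128 Mbps.
Capacity: 16 GiB = 137,439 Mb.
Recording time: 137,439 / 22.128 = 6,211 s ≈ 1.73 hours.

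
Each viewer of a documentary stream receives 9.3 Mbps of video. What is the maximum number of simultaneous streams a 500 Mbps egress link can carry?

53

500 Mbps = 500.0 Mbps; 500.0 / 9.300 = 53.76 → 53 viewers.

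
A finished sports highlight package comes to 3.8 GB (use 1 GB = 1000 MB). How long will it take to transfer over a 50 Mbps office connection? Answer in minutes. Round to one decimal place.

10.1 minutes

File: 3.8 GB = 30400.0 Mb.
At 50 Mbps: 30400.0 / 50 = 608.0 s ≈ 10.1 minutes.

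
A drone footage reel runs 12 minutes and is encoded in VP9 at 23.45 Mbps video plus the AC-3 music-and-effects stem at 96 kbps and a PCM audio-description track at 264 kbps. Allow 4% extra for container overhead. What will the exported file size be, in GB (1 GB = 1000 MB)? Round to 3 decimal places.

12 min = 720 s
Audio total: 96 + 264 = 360 kbps = 0.360 Mbps.
Total bitrate: 23.45 + 0.360 = 23.810 Mbps.
Stream data: 23.810 Mbps × 720 s = 17143.2 Mb.
With 4% container overhead: ×1.04.
17,829 Mb ÷ 8 = 2,229 MB → 2.229 GB.

2.229 GB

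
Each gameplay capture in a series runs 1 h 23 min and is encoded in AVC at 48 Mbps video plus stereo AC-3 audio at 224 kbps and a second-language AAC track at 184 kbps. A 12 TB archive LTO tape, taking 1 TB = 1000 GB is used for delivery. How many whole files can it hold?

398

1 h 23 min = 83 min = 4980 s
Audio total: 224 + 184 = 408 kbps = 0.408 Mbps.
Total bitrate: 48.408 Mbps.
Per item: 48.408 Mbps × 4980 s = 241,072 Mb = 30,134 MB.
Capacity: 12 TB = 96,000,000 Mb; 398.22 items → 398 complete.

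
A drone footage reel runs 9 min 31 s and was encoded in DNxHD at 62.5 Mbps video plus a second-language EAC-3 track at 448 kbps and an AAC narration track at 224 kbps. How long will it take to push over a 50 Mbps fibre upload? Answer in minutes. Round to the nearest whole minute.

12 minutes

9 min 31 s = 571 s
Audio total: 448 + 224 = 672 kbps = 0.672 Mbps.
Total bitrate: 63.172 Mbps.
File: 63.172 Mbps × 571 s = 36071.2 Mb.
At 50 Mbps: 36071.2 / 50 = 721.4 s ≈ 12 minutes.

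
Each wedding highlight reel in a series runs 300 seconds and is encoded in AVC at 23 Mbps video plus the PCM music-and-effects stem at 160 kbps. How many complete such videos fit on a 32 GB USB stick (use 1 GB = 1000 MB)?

36

Audio: 160 kbps = 0.160 Mbps.
Total bitrate: 23.160 Mbps.
Per item: 23.160 Mbps × 300 s = 6,948 Mb = 868.5 MB.
Capacity: 32 GB = 256,000 Mb; 36.85 items → 36 complete.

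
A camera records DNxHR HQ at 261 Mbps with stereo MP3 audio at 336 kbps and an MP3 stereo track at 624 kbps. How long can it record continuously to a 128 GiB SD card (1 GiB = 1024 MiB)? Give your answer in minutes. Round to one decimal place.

70.0 minutes

Audio total: 336 + 624 = 960 kbps = 0.960 Mbps.
Total bitrate: 261 + 0.960 = 261.960 Mbps.
Capacity: 128 GiB = 1,099,512 Mb.
Recording time: 1,099,512 / 261.960 = 4,197 s ≈ 70.0 minutes.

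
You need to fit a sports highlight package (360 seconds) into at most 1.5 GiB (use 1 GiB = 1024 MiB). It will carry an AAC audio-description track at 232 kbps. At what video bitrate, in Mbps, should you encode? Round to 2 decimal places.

35.56 Mbps

Budget: 1.5 GiB = 12884.9 Mb.
Total bitrate budget: 12884.9 Mb / 360 s = 35.791 Mbps.
Audio: 232 kbps = 0.232 Mbps.
Video: 35.791 − 0.232 = 35.559 Mbps.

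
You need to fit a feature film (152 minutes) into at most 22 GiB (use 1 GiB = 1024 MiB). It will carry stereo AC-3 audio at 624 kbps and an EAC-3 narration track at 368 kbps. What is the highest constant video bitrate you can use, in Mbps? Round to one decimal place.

Budget: 22 GiB = 188978.6 Mb.
152 min = 9120 s
Total bitrate budget: 188978.6 Mb / 9120 s = 20.721 Mbps.
Audio total: 624 + 368 = 992 kbps = 0.992 Mbps.
Video: 20.721 − 0.992 = 19.729 Mbps.

19.7 Mbps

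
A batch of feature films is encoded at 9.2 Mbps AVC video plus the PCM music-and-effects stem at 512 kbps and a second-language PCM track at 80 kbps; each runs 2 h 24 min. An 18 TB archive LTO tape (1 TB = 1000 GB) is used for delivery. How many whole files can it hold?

1702

2 h 24 min = 144 min = 8640 s
Audio total: 512 + 80 = 592 kbps = 0.592 Mbps.
Total bitrate: 9.792 Mbps.
Per item: 9.792 Mbps × 8640 s = 84,603 Mb = 10,575 MB.
Capacity: 18 TB = 144,000,000 Mb; 1702.07 items → 1702 complete.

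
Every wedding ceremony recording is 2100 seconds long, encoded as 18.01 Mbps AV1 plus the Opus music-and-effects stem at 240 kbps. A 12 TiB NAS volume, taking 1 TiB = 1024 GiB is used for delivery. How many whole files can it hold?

Audio: 240 kbps = 0.240 Mbps.
Total bitrate: 18.250 Mbps.
Per item: 18.250 Mbps × 2100 s = 38,325 Mb = 4,791 MB.
Capacity: 12 TiB = 105,553,116 Mb; 2754.16 items → 2754 complete.

2754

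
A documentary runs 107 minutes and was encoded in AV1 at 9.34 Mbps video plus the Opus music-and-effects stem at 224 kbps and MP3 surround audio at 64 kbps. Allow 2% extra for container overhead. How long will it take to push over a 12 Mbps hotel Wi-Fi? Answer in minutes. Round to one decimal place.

87.6 minutes

107 min = 6420 s
Audio total: 224 + 64 = 288 kbps = 0.288 Mbps.
Total bitrate: 9.628 Mbps.
File: 9.628 Mbps × 6420 s = 61811.8 Mb.
With 2% container overhead: ×1.02. → 63048.0 Mb.
At 12 Mbps: 63048.0 / 12 = 5254.0 s ≈ 87.6 minutes.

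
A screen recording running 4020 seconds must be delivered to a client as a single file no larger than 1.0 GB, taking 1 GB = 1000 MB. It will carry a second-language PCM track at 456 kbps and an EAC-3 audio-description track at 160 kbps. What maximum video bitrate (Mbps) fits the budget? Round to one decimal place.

1.4 Mbps

Budget: 1.0 GB = 8000.0 Mb.
Total bitrate budget: 8000.0 Mb / 4020 s = 1.990 Mbps.
Audio total: 456 + 160 = 616 kbps = 0.616 Mbps.
Video: 1.990 − 0.616 = 1.374 Mbps.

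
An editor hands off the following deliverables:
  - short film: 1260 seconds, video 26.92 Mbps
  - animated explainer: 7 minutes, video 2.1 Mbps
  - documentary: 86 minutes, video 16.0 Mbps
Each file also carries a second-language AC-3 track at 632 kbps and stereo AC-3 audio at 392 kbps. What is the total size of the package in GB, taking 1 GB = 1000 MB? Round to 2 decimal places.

15.55 GB

Audio total: 632 + 392 = 1024 kbps = 1.024 Mbps.
short film: 27.944 Mbps × 1260 s = 35209.4 Mb
animated explainer: 3.124 Mbps × 420 s = 1312.1 Mb
documentary: 17.024 Mbps × 5160 s = 87843.8 Mb
Total: 124365.4 Mb = 15545.7 MB.
= 15.55 GB.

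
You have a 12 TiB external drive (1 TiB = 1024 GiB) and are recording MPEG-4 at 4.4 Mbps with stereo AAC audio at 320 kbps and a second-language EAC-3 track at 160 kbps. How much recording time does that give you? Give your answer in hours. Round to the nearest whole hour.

Audio total: 320 + 160 = 480 kbps = 0.480 Mbps.
Total bitrate: 4.4 + 0.480 = 4.880 Mbps.
Capacity: 12 TiB = 105,553,116 Mb.
Recording time: 105,553,116 / 4.880 = 21,629,737 s ≈ 6,008 hours.

6008 hours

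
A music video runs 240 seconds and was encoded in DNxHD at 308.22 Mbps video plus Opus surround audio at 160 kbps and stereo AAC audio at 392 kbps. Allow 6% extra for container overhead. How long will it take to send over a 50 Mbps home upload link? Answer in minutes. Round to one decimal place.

Audio total: 160 + 392 = 552 kbps = 0.552 Mbps.
Total bitrate: 308.772 Mbps.
File: 308.772 Mbps × 240 s = 74105.3 Mb.
With 6% container overhead: ×1.06. → 78551.6 Mb.
At 50 Mbps: 78551.6 / 50 = 1571.0 s ≈ 26.2 minutes.

26.2 minutes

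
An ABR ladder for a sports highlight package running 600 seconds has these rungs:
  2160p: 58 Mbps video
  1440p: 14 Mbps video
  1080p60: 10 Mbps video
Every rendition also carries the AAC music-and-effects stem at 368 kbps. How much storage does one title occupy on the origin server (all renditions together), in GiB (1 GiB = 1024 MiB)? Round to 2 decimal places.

Audio: 368 kbps = 0.368 Mbps.
Sum of rendition bitrates: (58+0.368) + (14+0.368) + (10+0.368) = 83.104 Mbps.
× 600 s = 49,862 Mb = 6,233 MB = 5.805 GiB.

5.80 GiB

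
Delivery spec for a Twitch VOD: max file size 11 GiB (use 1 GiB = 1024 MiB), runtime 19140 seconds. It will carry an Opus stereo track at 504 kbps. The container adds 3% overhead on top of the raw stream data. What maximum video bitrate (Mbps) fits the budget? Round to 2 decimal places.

4.29 Mbps

Budget: 11 GiB = 94489.3 Mb.
Stream payload after overhead: 94489.3 / 1.03 = 91737.2 Mb.
Total bitrate budget: 91737.2 Mb / 19140 s = 4.793 Mbps.
Audio: 504 kbps = 0.504 Mbps.
Video: 4.793 − 0.504 = 4.289 Mbps.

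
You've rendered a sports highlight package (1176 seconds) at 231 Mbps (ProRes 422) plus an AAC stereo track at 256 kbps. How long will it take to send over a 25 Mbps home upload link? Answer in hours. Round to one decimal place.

Audio: 256 kbps = 0.256 Mbps.
Total bitrate: 231.256 Mbps.
File: 231.256 Mbps × 1176 s = 271957.1 Mb.
At 25 Mbps: 271957.1 / 25 = 10878.3 s ≈ 3.02 hours.

3.0 hours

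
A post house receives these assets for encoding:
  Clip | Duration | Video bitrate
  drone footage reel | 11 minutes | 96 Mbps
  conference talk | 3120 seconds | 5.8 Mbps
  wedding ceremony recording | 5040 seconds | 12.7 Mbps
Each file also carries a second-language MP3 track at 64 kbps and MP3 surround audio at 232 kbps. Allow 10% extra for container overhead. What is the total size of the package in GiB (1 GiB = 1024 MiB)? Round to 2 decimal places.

18.96 GiB

Audio total: 64 + 232 = 296 kbps = 0.296 Mbps.
drone footage reel: 96.296 Mbps × 660 s × 1.10 = 69910.9 Mb
conference talk: 6.096 Mbps × 3120 s × 1.10 = 20921.5 Mb
wedding ceremony recording: 12.996 Mbps × 5040 s × 1.10 = 72049.8 Mb
Total: 162882.2 Mb = 20360.3 MB.
= 18.96 GiB.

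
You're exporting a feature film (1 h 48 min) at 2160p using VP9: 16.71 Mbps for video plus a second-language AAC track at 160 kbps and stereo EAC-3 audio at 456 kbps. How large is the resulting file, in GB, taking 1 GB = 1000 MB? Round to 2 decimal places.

14.03 GB

1 h 48 min = 108 min = 6480 s
Audio total: 160 + 456 = 616 kbps = 0.616 Mbps.
Total bitrate: 16.71 + 0.616 = 17.326 Mbps.
Stream data: 17.326 Mbps × 6480 s = 112272.5 Mb.
112,272 Mb ÷ 8 = 14,034 MB → 14.03 GB.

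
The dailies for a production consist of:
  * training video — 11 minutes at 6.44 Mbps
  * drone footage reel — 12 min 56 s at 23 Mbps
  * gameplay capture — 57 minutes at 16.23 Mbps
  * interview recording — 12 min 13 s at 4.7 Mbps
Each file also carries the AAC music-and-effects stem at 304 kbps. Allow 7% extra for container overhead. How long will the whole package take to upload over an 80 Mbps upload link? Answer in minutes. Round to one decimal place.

Audio: 304 kbps = 0.304 Mbps.
training video: 6.744 Mbps × 660 s × 1.07 = 4762.6 Mb
drone footage reel: 23.304 Mbps × 776 s × 1.07 = 19349.8 Mb
gameplay capture: 16.534 Mbps × 3420 s × 1.07 = 60504.5 Mb
interview recording: 5.004 Mbps × 733 s × 1.07 = 3924.7 Mb
Total: 88541.6 Mb = 11067.7 MB.
At 80 Mbps: 88541.6 / 80 = 1107 s ≈ 18.4 minutes.

18.4 minutes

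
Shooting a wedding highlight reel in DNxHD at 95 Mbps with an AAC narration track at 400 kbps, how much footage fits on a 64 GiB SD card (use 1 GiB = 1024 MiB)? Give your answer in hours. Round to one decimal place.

1.6 hours

Audio: 400 kbps = 0.400 Mbps.
Total bitrate: 95 + 0.400 = 95.400 Mbps.
Capacity: 64 GiB = 549,756 Mb.
Recording time: 549,756 / 95.400 = 5,763 s ≈ 1.60 hours.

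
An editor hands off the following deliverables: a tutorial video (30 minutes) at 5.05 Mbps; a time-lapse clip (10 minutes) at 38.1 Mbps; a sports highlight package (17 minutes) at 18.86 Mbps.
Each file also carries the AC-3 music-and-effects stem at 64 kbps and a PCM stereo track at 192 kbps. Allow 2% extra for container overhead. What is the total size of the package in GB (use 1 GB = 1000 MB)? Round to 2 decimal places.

6.64 GB

Audio total: 64 + 192 = 256 kbps = 0.256 Mbps.
tutorial video: 5.306 Mbps × 1800 s × 1.02 = 9741.8 Mb
time-lapse clip: 38.356 Mbps × 600 s × 1.02 = 23473.9 Mb
sports highlight package: 19.116 Mbps × 1020 s × 1.02 = 19888.3 Mb
Total: 53104.0 Mb = 6638.0 MB.
= 6.638 GB.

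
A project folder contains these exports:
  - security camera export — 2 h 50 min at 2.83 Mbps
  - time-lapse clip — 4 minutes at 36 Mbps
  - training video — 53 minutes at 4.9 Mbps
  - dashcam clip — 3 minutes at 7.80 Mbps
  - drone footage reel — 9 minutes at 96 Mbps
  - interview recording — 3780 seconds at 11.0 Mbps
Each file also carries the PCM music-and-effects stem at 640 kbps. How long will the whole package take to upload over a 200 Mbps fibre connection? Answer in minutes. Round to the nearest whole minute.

13 minutes

Audio: 640 kbps = 0.640 Mbps.
security camera export: 3.470 Mbps × 10200 s = 35394.0 Mb
time-lapse clip: 36.640 Mbps × 240 s = 8793.6 Mb
training video: 5.540 Mbps × 3180 s = 17617.2 Mb
dashcam clip: 8.440 Mbps × 180 s = 1519.2 Mb
drone footage reel: 96.640 Mbps × 540 s = 52185.6 Mb
interview recording: 11.640 Mbps × 3780 s = 43999.2 Mb
Total: 159508.8 Mb = 19938.6 MB.
At 200 Mbps: 159508.8 / 200 = 798 s ≈ 13.3 minutes.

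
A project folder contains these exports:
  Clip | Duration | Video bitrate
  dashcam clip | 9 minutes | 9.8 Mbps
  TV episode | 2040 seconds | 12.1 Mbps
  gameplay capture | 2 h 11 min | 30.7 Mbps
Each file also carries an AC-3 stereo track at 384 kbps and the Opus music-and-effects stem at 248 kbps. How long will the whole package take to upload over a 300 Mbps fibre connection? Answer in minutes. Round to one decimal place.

15.4 minutes

Audio total: 384 + 248 = 632 kbps = 0.632 Mbps.
dashcam clip: 10.432 Mbps × 540 s = 5633.3 Mb
TV episode: 12.732 Mbps × 2040 s = 25973.3 Mb
gameplay capture: 31.332 Mbps × 7860 s = 246269.5 Mb
Total: 277876.1 Mb = 34734.5 MB.
At 300 Mbps: 277876.1 / 300 = 926 s ≈ 15.4 minutes.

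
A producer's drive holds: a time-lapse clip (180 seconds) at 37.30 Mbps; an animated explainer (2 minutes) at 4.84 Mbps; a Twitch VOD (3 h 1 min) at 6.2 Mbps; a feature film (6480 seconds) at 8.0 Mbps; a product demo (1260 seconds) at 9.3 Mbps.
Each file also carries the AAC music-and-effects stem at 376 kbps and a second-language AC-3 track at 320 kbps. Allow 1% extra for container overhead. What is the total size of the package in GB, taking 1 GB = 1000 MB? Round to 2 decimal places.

19.11 GB

Audio total: 376 + 320 = 696 kbps = 0.696 Mbps.
time-lapse clip: 37.996 Mbps × 180 s × 1.01 = 6907.7 Mb
animated explainer: 5.536 Mbps × 120 s × 1.01 = 671.0 Mb
Twitch VOD: 6.896 Mbps × 10860 s × 1.01 = 75639.5 Mb
feature film: 8.696 Mbps × 6480 s × 1.01 = 56913.6 Mb
product demo: 9.996 Mbps × 1260 s × 1.01 = 12720.9 Mb
Total: 152852.6 Mb = 19106.6 MB.
= 19.11 GB.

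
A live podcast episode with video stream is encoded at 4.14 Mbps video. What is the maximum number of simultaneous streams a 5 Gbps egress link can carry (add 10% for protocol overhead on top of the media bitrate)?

1097

On the wire with 10% overhead: 4.554 Mbps.
5 Gbps = 5,000 Mbps; 5,000 / 4.554 = 1097.94 → 1097 viewers.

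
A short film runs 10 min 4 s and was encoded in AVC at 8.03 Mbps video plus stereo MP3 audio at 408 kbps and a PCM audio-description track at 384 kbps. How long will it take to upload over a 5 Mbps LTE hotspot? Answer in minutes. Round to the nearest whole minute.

18 minutes

10 min 4 s = 604 s
Audio total: 408 + 384 = 792 kbps = 0.792 Mbps.
Total bitrate: 8.822 Mbps.
File: 8.822 Mbps × 604 s = 5328.5 Mb.
At 5 Mbps: 5328.5 / 5 = 1065.7 s ≈ 17.8 minutes.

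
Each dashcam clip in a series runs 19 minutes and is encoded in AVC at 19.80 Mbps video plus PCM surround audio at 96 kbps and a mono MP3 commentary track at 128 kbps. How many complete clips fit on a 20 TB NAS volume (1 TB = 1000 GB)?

19 min = 1140 s
Audio total: 96 + 128 = 224 kbps = 0.224 Mbps.
Total bitrate: 20.024 Mbps.
Per item: 20.024 Mbps × 1140 s = 22,827 Mb = 2,853 MB.
Capacity: 20 TB = 160,000,000 Mb; 7009.13 items → 7009 complete.

7009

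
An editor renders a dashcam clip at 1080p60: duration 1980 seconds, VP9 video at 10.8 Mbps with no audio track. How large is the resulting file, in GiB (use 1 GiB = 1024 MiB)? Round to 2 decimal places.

2.49 GiB

Total bitrate: 10.8 Mbps.
Stream data: 10.800 Mbps × 1980 s = 21384.0 Mb.
21,384 Mb = 2,673,000,000 bytes ÷ 1,073,741,824 = 2.489 GiB.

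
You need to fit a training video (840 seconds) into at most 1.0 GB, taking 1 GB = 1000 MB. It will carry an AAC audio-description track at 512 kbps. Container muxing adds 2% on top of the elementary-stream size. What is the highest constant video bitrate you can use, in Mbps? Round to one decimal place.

8.8 Mbps

Budget: 1.0 GB = 8000.0 Mb.
Stream payload after overhead: 8000.0 / 1.02 = 7843.1 Mb.
Total bitrate budget: 7843.1 Mb / 840 s = 9.337 Mbps.
Audio: 512 kbps = 0.512 Mbps.
Video: 9.337 − 0.512 = 8.825 Mbps.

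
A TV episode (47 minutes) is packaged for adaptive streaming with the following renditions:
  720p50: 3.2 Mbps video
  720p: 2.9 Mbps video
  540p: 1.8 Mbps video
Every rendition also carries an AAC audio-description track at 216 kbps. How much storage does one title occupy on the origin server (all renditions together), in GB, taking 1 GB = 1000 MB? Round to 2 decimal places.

3.01 GB

47 min = 2820 s
Audio: 216 kbps = 0.216 Mbps.
Sum of rendition bitrates: (3.2+0.216) + (2.9+0.216) + (1.8+0.216) = 8.548 Mbps.
× 2820 s = 24,105 Mb = 3,013 MB = 3.013 GB.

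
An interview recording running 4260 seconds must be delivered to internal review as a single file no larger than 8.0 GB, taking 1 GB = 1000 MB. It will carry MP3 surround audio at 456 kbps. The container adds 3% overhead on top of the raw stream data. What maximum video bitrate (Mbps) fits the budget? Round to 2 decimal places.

14.13 Mbps

Budget: 8.0 GB = 64000.0 Mb.
Stream payload after overhead: 64000.0 / 1.03 = 62135.9 Mb.
Total bitrate budget: 62135.9 Mb / 4260 s = 14.586 Mbps.
Audio: 456 kbps = 0.456 Mbps.
Video: 14.586 − 0.456 = 14.130 Mbps.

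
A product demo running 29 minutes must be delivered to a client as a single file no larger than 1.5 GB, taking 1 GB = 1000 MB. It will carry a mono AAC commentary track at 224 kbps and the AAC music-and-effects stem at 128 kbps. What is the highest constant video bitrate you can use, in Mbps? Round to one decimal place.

6.5 Mbps

Budget: 1.5 GB = 12000.0 Mb.
29 min = 1740 s
Total bitrate budget: 12000.0 Mb / 1740 s = 6.897 Mbps.
Audio total: 224 + 128 = 352 kbps = 0.352 Mbps.
Video: 6.897 − 0.352 = 6.545 Mbps.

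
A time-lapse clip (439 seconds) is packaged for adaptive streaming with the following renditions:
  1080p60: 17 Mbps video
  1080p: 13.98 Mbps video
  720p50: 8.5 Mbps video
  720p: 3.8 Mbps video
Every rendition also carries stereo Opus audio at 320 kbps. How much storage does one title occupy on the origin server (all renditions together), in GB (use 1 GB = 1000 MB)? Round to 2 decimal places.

Audio: 320 kbps = 0.320 Mbps.
Sum of rendition bitrates: (17+0.320) + (13.98+0.320) + (8.5+0.320) + (3.8+0.320) = 44.560 Mbps.
× 439 s = 19,562 Mb = 2,445 MB = 2.445 GB.

2.45 GB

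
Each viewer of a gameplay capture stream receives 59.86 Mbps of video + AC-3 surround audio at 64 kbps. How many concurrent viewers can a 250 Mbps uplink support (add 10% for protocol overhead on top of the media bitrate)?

3

Audio: 64 kbps = 0.064 Mbps.
Per-viewer media rate: 59.924 Mbps.
On the wire with 10% overhead: 65.916 Mbps.
250 Mbps = 250.0 Mbps; 250.0 / 65.916 = 3.79 → 3 viewers.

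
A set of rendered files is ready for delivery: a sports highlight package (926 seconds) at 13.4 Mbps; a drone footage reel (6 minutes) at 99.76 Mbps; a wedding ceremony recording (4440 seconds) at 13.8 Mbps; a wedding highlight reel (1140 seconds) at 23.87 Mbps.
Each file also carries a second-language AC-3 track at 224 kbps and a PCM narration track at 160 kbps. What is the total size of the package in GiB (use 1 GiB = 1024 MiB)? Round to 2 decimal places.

Audio total: 224 + 160 = 384 kbps = 0.384 Mbps.
sports highlight package: 13.784 Mbps × 926 s = 12764.0 Mb
drone footage reel: 100.144 Mbps × 360 s = 36051.8 Mb
wedding ceremony recording: 14.184 Mbps × 4440 s = 62977.0 Mb
wedding highlight reel: 24.254 Mbps × 1140 s = 27649.6 Mb
Total: 139442.3 Mb = 17430.3 MB.
= 16.23 GiB.

16.23 GiB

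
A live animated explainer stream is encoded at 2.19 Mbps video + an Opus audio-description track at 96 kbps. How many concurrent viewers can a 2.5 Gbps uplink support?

1093

Audio: 96 kbps = 0.096 Mbps.
Per-viewer media rate: 2.286 Mbps.
2.5 Gbps = 2,500 Mbps; 2,500 / 2.286 = 1093.61 → 1093 viewers.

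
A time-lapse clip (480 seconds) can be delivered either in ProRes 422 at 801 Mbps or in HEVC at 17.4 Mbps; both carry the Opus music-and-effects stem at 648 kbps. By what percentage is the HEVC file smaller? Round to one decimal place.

97.7%

Audio: 648 kbps = 0.648 Mbps.
ProRes 422: 801.648 Mbps × 480 s = 384791.0 Mb = 48.099 GB.
HEVC: 18.048 Mbps × 480 s = 8663.0 Mb = 1.083 GB.
Reduction: (1 − 1.083/48.099) × 100 = 97.75%.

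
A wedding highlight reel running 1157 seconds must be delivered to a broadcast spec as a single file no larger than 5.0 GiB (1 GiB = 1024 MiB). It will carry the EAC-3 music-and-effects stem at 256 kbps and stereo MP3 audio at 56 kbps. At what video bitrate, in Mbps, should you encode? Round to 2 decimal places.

Budget: 5.0 GiB = 42949.7 Mb.
Total bitrate budget: 42949.7 Mb / 1157 s = 37.122 Mbps.
Audio total: 256 + 56 = 312 kbps = 0.312 Mbps.
Video: 37.122 − 0.312 = 36.810 Mbps.

36.81 Mbps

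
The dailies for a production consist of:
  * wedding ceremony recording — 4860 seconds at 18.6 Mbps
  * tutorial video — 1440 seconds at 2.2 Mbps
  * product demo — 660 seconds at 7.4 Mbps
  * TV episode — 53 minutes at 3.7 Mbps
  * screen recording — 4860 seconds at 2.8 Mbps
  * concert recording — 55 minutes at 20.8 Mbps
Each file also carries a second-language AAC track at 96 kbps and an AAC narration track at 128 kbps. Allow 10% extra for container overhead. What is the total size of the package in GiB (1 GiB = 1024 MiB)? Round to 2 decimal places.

25.17 GiB

Audio total: 96 + 128 = 224 kbps = 0.224 Mbps.
wedding ceremony recording: 18.824 Mbps × 4860 s × 1.10 = 100633.1 Mb
tutorial video: 2.424 Mbps × 1440 s × 1.10 = 3839.6 Mb
product demo: 7.624 Mbps × 660 s × 1.10 = 5535.0 Mb
TV episode: 3.924 Mbps × 3180 s × 1.10 = 13726.2 Mb
screen recording: 3.024 Mbps × 4860 s × 1.10 = 16166.3 Mb
concert recording: 21.024 Mbps × 3300 s × 1.10 = 76317.1 Mb
Total: 216217.3 Mb = 27027.2 MB.
= 25.17 GiB.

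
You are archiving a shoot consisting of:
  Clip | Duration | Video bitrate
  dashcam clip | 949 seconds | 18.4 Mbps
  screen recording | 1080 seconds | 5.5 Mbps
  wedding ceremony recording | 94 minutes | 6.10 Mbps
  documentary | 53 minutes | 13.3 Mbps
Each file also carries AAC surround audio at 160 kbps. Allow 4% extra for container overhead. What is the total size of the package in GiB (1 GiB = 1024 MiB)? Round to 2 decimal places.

Audio: 160 kbps = 0.160 Mbps.
dashcam clip: 18.560 Mbps × 949 s × 1.04 = 18318.0 Mb
screen recording: 5.660 Mbps × 1080 s × 1.04 = 6357.3 Mb
wedding ceremony recording: 6.260 Mbps × 5640 s × 1.04 = 36718.7 Mb
documentary: 13.460 Mbps × 3180 s × 1.04 = 44514.9 Mb
Total: 105908.9 Mb = 13238.6 MB.
= 12.33 GiB.

12.33 GiB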